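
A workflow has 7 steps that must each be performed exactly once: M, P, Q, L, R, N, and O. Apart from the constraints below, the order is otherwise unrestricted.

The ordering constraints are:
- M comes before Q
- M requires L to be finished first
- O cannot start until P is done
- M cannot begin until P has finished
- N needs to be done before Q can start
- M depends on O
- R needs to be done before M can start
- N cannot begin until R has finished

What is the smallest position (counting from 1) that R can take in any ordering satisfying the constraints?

1

Nothing is required before R; it can be the very first step.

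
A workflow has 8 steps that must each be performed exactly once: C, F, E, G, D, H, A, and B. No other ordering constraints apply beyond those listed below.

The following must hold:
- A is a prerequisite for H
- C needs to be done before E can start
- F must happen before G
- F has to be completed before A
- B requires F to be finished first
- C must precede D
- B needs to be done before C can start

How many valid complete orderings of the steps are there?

210

Only F has no prerequisites, so it must go first.
Enumerating by repeatedly choosing an available step (one whose prerequisites are all placed) gives 210 distinct complete orderings.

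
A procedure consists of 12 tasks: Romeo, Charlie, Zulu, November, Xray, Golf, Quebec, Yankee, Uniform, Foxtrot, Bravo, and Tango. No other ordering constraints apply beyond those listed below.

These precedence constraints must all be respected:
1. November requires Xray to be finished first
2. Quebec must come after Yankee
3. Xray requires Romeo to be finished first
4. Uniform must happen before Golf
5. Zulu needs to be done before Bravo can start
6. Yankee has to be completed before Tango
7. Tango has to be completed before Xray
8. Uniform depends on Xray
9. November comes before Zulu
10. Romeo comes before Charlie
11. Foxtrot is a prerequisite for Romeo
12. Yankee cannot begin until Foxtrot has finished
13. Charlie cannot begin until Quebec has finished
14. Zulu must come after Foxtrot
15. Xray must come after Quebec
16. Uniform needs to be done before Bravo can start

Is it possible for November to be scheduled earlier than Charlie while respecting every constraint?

Yes

No chain of constraints runs from Charlie to November, so Charlie is not required to come first.
So a valid ordering placing November earlier than Charlie exists.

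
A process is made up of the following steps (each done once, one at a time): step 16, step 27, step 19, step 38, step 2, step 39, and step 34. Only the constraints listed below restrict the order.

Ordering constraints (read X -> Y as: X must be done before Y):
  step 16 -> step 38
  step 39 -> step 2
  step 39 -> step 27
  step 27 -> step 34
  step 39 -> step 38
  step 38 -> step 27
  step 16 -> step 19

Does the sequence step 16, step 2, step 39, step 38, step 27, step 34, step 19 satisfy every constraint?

No

In the proposed order, step 2 appears before step 39.
That contradicts the constraint that step 39 must precede step 2.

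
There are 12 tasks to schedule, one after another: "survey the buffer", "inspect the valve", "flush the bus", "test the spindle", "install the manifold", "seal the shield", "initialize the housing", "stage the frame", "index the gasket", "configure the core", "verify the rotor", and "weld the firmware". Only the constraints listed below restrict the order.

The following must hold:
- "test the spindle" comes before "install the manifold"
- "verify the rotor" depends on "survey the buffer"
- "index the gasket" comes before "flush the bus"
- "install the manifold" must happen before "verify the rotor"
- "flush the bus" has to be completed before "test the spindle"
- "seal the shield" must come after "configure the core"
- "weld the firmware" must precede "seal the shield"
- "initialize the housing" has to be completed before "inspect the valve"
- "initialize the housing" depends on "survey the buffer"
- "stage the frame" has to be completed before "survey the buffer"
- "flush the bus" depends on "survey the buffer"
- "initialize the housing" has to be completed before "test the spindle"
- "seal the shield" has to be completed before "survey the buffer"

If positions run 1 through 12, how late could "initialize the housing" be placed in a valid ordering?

8

Every task that must follow "initialize the housing" has to come after it. Tracing all chains starting from "initialize the housing", those tasks are: "inspect the valve", "test the spindle", "install the manifold", "verify the rotor" — 4 in total.
With 4 mandatory successors out of 12 tasks total, the latest slot for "initialize the housing" is 12−4 = 8, and it's reachable by doing all non-successors before "initialize the housing".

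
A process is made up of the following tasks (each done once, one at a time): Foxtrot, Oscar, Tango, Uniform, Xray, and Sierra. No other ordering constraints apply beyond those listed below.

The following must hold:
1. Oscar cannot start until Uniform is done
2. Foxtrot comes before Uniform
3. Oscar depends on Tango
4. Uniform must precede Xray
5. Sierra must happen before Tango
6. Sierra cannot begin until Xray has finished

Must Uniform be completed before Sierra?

Yes

There is a constraint chain Uniform → Xray → Sierra.
Hence Uniform necessarily comes before Sierra.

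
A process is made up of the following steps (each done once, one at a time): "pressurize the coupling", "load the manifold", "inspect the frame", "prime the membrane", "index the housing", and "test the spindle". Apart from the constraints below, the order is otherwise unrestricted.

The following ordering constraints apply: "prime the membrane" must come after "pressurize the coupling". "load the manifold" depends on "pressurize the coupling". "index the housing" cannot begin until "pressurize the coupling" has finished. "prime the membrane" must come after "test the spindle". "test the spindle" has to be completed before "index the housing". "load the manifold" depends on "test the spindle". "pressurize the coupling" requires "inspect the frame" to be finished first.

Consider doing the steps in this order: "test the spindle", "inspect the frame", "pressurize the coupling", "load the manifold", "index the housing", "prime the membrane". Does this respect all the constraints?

Going through the constraints one by one, each required predecessor appears earlier in the sequence than its dependent — e.g. "test the spindle" (position 1) is before "prime the membrane" (position 6), as required.

Yes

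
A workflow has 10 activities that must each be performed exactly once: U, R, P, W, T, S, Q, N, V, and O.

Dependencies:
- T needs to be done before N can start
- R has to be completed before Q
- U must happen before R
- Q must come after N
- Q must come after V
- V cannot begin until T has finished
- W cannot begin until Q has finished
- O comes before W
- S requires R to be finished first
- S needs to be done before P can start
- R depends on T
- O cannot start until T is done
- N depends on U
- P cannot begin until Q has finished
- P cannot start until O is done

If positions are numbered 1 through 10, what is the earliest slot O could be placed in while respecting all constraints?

2

The only activity forced before O (directly or transitively) is T.
With 1 mandatory predecessor, the earliest O can sit is position 1+1 = 2, and placing just that one first achieves it.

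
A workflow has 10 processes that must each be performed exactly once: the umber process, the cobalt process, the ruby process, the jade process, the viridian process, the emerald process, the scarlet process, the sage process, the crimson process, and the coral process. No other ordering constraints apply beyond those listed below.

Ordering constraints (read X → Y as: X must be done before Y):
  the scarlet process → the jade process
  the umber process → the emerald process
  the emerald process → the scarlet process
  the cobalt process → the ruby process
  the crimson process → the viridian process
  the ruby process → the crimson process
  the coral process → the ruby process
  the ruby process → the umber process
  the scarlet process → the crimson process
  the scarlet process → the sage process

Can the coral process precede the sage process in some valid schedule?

Every valid ordering already has the coral process before the sage process (the constraints require it), so in particular at least one does.

Yes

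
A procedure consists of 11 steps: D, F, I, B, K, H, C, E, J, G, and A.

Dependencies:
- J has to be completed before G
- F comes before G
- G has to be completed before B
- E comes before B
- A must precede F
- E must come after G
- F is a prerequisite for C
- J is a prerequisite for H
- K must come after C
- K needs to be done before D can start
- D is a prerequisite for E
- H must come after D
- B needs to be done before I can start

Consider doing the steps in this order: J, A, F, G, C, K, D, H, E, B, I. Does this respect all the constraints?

Yes

Going through the constraints one by one, each required predecessor appears earlier in the sequence than its dependent — e.g. J (position 1) is before H (position 8), as required.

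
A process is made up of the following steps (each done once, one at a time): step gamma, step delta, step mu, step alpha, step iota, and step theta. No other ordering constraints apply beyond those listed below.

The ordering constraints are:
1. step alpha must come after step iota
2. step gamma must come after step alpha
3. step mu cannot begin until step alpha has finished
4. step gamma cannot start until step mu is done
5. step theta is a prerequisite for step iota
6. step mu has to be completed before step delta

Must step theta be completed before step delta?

Yes

Following the dependencies: step theta → step iota → step alpha → step mu → step delta.
That forces step theta before step delta in every valid schedule.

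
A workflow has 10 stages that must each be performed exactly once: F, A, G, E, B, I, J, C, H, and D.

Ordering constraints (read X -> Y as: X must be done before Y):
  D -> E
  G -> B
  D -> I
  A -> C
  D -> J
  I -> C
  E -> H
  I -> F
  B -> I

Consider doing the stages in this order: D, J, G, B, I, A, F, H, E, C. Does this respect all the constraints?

Here E comes after H.
But one of the constraints requires E before H, so this ordering violates it.

No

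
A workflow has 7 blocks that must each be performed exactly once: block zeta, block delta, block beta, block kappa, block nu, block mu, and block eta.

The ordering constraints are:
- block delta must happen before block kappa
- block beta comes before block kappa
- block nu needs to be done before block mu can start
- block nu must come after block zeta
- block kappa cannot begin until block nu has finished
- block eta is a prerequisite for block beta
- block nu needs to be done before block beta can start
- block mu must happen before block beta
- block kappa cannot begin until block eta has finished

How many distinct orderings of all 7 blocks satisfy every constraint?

24

The blocks with no prerequisites are block zeta, block delta, block eta; any of them can be placed first.
Systematically extending each partial ordering one block at a time and counting, there are 24 complete orderings.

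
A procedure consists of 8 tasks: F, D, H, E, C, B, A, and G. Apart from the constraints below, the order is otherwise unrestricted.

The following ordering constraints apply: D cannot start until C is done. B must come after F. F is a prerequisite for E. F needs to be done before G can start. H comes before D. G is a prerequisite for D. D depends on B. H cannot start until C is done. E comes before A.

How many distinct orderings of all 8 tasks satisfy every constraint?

The tasks with no prerequisites are F, C; any of them can be placed first.
Counting all ways to extend the partial order to a total order gives 362.

362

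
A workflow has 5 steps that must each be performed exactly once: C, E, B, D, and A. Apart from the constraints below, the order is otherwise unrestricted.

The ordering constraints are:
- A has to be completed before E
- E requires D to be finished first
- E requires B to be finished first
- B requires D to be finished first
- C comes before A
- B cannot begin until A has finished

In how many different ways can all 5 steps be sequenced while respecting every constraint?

The steps with no prerequisites are C, D; any of them can be placed first.
Counting all ways to extend the partial order to a total order gives 3.

3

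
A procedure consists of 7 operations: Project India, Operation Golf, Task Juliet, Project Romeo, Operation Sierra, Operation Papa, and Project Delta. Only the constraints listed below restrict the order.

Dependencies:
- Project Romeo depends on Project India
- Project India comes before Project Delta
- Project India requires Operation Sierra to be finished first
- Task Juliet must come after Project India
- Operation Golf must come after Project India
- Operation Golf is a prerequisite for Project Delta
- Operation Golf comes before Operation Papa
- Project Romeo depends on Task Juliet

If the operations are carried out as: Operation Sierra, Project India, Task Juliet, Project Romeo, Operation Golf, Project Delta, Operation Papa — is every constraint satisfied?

Yes

Every stated constraint is respected: Project India sits at position 2, ahead of Project Delta at position 6, and each of the other listed pairs likewise has the predecessor earlier in the sequence.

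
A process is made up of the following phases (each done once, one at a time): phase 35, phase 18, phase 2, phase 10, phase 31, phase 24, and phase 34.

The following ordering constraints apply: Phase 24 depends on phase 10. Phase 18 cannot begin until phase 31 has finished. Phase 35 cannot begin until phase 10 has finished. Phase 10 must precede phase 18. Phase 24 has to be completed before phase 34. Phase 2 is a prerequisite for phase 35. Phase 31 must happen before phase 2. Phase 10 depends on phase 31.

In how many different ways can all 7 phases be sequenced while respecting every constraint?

Phase 31 is the only phase with nothing required before it, so every ordering starts there.
Systematically extending each partial ordering one phase at a time and counting, there are 42 complete orderings.

42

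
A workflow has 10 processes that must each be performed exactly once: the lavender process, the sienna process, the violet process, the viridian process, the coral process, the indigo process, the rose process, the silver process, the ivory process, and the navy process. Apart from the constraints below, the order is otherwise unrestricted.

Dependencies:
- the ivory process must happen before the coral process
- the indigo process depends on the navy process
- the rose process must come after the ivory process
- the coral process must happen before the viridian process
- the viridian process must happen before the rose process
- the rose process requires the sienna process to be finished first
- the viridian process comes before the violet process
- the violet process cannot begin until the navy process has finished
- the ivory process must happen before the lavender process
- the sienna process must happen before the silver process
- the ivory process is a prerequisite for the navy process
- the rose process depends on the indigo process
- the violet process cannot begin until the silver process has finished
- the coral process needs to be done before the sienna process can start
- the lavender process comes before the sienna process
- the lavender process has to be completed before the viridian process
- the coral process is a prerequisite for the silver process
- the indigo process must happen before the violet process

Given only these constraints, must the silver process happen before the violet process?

Yes

Tracing the constraints gives a chain: the silver process → the violet process.
So the silver process must precede the violet process in any valid ordering.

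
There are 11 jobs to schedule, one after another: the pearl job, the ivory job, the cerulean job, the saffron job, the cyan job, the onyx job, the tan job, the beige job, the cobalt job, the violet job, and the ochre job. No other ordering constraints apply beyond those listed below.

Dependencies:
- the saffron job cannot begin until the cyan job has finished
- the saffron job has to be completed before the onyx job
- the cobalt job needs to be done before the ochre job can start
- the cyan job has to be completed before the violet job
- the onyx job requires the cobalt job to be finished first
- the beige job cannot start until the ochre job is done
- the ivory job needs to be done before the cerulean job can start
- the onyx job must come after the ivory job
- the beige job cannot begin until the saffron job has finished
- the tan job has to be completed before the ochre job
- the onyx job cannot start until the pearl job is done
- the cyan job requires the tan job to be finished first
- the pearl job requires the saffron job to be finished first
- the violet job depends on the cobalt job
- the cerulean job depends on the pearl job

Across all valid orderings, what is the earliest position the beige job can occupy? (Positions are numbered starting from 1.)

6

Every job that must precede the beige job has to come before it. Tracing all chains that end at the beige job, those jobs are: the saffron job, the cyan job, the tan job, the cobalt job, the ochre job — 5 in total.
So at minimum 5 jobs come before the beige job, putting the beige job no earlier than position 6. That position is achievable by scheduling exactly those predecessors first.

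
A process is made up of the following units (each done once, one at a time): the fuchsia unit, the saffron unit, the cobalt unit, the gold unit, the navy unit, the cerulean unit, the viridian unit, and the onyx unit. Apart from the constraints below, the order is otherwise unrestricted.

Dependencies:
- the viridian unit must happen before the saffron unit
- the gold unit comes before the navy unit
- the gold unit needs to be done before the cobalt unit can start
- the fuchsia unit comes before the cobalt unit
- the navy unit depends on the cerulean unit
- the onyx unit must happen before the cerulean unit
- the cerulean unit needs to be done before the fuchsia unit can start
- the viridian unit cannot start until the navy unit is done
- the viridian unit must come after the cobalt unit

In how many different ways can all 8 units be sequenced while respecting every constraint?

11

2 units have no prerequisites (the gold unit, the onyx unit), so any of them could come first.
Systematically extending each partial ordering one unit at a time and counting, there are 11 complete orderings.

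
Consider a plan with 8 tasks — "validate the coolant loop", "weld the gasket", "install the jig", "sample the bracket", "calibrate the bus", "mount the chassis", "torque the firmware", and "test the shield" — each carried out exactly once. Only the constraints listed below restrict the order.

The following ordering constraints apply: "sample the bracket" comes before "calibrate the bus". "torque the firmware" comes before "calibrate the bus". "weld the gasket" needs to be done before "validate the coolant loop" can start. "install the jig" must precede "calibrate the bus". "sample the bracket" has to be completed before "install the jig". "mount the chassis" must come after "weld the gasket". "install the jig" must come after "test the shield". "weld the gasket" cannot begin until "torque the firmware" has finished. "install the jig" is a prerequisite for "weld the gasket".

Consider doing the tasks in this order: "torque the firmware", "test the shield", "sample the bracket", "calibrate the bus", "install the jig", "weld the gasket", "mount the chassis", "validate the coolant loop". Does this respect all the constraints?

No

The sequence places "calibrate the bus" ahead of "install the jig".
But one of the constraints requires "install the jig" before "calibrate the bus", so this ordering violates it.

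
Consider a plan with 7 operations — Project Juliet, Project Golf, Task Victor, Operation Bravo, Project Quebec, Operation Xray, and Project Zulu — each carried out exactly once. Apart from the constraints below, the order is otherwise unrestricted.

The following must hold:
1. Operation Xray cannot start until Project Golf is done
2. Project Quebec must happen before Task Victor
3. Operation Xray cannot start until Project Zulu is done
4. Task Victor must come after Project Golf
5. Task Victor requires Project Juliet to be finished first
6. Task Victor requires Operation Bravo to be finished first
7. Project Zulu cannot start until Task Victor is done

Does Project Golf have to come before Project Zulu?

Yes

Following the dependencies: Project Golf → Task Victor → Project Zulu.
Hence Project Golf necessarily comes before Project Zulu.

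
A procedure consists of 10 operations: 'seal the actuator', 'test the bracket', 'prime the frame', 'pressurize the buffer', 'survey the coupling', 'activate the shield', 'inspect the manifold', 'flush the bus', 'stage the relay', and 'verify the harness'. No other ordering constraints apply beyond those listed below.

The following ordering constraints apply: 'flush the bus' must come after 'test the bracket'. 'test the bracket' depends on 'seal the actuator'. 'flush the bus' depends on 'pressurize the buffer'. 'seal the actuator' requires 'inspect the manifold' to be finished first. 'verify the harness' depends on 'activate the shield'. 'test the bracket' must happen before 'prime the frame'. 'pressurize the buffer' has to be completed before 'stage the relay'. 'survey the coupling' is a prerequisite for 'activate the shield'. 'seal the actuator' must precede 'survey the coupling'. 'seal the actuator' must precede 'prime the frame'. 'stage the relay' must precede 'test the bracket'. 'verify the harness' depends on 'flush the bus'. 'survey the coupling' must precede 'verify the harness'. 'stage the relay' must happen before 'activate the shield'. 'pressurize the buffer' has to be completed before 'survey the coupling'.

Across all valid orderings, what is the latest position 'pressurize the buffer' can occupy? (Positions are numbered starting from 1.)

Following every chain forward from 'pressurize the buffer', the operations that must come later are 'test the bracket', 'prime the frame', 'survey the coupling', 'activate the shield', 'flush the bus', 'stage the relay', 'verify the harness' — 7 of them.
With 7 mandatory successors out of 10 operations total, the latest slot for 'pressurize the buffer' is 10−7 = 3, and it's reachable by doing all non-successors before 'pressurize the buffer'.

3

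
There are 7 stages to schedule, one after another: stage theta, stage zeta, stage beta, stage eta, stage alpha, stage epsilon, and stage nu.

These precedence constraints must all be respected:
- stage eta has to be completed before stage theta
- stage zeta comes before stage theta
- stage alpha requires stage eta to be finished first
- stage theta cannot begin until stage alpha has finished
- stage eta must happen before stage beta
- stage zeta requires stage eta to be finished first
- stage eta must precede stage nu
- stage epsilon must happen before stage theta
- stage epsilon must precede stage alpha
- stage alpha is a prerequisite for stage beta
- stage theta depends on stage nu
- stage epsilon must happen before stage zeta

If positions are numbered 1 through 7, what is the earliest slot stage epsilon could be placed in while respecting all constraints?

No constraint forces any other stage before stage epsilon, so it can be placed first.

1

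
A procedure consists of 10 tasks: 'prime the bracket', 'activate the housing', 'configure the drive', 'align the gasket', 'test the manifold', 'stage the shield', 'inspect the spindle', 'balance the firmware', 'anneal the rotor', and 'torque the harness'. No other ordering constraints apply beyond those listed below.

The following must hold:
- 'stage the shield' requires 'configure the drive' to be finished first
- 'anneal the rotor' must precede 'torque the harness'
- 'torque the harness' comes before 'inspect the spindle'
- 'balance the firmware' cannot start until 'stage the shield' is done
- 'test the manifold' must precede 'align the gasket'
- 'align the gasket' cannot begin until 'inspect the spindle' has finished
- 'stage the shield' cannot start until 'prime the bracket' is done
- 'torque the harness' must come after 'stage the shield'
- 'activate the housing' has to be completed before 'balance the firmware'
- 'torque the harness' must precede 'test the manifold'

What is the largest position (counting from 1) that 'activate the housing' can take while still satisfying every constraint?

Following the constraints forward from 'activate the housing', its only required successor is 'balance the firmware'.
So at least 1 task follows 'activate the housing', putting 'activate the housing' no later than position 9. That position is achievable by scheduling everything else first.

9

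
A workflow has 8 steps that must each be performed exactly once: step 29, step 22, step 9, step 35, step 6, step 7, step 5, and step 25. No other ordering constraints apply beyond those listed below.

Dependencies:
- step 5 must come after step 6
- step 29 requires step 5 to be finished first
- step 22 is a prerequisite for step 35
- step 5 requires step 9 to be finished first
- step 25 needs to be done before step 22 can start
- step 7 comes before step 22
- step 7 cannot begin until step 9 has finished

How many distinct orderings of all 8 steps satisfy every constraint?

140

The steps with no prerequisites are step 9, step 6, step 25; any of them can be placed first.
Systematically extending each partial ordering one step at a time and counting, there are 140 complete orderings.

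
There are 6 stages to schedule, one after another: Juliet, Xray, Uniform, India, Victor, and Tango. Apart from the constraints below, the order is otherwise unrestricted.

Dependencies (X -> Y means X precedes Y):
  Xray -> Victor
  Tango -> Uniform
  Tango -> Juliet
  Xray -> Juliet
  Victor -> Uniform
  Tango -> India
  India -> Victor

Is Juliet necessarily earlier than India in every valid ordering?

No chain of constraints connects Juliet to India in either direction.
A valid ordering placing India before Juliet exists, so the answer is no.

No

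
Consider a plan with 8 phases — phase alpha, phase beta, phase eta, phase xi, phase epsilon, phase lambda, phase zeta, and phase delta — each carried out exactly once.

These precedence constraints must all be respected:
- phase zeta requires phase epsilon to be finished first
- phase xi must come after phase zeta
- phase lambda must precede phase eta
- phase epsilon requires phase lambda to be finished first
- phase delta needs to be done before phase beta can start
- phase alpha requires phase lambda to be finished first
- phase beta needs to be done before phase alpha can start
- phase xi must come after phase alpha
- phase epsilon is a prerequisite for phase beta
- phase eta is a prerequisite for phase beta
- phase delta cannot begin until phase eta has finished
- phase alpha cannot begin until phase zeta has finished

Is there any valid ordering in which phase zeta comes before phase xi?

Yes

The constraints force phase zeta before phase xi, so yes — every valid ordering has phase zeta earlier.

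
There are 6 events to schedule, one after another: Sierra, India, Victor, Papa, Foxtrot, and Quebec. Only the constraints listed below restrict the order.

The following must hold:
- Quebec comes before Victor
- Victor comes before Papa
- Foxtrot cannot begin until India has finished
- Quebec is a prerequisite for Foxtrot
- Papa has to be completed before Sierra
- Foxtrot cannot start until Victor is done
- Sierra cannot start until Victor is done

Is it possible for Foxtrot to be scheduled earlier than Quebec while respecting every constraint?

There is a dependency chain Quebec → Foxtrot, so Foxtrot always comes after Quebec.
Hence Foxtrot can never be scheduled before Quebec.

No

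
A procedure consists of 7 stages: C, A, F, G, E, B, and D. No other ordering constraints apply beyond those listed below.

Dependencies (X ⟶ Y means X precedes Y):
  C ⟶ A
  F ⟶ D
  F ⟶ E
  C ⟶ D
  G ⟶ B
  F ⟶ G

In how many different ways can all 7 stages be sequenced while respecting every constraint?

192

The stages with no prerequisites are C, F; any of them can be placed first.
Systematically extending each partial ordering one stage at a time and counting, there are 192 complete orderings.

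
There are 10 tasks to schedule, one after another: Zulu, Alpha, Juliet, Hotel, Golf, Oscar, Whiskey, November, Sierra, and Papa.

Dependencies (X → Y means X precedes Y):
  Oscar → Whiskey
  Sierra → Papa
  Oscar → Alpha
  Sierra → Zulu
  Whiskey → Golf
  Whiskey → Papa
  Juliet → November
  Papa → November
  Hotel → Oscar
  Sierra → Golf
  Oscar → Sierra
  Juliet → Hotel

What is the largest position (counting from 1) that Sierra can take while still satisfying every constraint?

The tasks that are forced after Sierra, directly or by a chain of constraints, are Zulu, Golf, November, Papa. That's 4 tasks.
So at least 4 tasks follow Sierra, putting Sierra no later than position 6. That position is achievable by scheduling everything else first.

6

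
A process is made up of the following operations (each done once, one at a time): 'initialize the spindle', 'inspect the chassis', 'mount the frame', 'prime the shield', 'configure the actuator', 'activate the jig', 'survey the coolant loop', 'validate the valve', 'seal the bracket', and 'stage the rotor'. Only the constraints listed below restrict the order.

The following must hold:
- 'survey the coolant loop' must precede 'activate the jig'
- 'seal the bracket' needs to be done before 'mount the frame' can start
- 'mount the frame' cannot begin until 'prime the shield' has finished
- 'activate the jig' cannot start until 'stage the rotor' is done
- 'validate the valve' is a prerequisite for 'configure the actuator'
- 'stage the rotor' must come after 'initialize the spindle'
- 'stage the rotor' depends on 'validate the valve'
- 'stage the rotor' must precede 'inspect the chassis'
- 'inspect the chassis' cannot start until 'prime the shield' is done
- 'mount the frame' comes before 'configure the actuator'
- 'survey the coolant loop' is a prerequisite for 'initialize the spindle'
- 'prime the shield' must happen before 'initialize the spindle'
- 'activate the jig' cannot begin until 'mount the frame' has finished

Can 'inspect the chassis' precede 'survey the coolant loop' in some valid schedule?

No

There is a dependency chain 'survey the coolant loop' → 'initialize the spindle' → 'stage the rotor' → 'inspect the chassis', so 'inspect the chassis' always comes after 'survey the coolant loop'.
So no valid ordering can have 'inspect the chassis' before 'survey the coolant loop'.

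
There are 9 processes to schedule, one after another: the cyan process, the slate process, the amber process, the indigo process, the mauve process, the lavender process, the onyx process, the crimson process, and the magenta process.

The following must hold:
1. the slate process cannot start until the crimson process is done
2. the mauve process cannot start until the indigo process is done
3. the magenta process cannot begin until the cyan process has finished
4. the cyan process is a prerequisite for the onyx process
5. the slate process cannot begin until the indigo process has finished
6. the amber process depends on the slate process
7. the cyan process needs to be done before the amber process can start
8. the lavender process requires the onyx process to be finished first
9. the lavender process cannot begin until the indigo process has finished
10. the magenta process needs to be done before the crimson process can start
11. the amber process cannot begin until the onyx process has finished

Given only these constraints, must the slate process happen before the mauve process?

No

No chain of constraints connects the slate process to the mauve process in either direction.
So the slate process can come before the mauve process or after — it is not forced.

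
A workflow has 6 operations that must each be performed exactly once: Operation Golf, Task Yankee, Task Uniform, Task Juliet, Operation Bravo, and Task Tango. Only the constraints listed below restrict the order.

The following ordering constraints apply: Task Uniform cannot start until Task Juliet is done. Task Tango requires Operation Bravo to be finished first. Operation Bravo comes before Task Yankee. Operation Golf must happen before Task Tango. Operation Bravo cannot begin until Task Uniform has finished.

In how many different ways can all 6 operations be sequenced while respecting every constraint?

9

2 operations have no prerequisites (Operation Golf, Task Juliet), so any of them could come first.
Systematically extending each partial ordering one operation at a time and counting, there are 9 complete orderings.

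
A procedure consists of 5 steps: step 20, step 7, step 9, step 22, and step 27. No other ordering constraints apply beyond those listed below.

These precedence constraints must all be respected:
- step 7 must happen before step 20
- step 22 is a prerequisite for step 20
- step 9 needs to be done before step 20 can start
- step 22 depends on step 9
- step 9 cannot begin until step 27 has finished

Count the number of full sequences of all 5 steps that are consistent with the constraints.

The steps with no prerequisites are step 7, step 27; any of them can be placed first.
Systematically extending each partial ordering one step at a time and counting, there are 4 complete orderings.

4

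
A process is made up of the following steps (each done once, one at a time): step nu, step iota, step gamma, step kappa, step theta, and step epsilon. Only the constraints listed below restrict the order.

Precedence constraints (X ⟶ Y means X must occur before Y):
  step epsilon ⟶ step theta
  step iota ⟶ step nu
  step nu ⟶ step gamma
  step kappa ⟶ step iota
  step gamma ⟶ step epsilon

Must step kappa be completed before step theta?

Yes

There is a constraint chain step kappa → step iota → step nu → step gamma → step epsilon → step theta.
Hence step kappa necessarily comes before step theta.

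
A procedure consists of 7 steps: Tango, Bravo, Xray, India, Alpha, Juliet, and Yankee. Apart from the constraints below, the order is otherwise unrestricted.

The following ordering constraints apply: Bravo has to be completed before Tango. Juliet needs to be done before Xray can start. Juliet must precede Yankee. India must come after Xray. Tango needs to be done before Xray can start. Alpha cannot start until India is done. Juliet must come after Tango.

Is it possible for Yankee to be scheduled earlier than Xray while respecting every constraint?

Nothing in the constraints forces Xray before Yankee — there is no chain from Xray to Yankee.
So a valid ordering placing Yankee earlier than Xray exists.

Yes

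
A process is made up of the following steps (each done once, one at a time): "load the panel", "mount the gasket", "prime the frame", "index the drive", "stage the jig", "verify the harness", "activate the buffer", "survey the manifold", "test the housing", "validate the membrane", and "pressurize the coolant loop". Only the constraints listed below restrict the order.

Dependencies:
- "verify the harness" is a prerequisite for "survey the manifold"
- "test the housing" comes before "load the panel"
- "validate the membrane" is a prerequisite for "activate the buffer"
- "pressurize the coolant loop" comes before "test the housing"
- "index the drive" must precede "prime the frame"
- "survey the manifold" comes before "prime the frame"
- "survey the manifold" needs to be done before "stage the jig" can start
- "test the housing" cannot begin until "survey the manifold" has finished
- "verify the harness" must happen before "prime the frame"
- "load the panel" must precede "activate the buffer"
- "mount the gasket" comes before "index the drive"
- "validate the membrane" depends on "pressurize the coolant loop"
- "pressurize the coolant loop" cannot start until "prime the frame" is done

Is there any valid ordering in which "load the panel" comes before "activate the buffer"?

The constraints force "load the panel" before "activate the buffer", so yes — every valid ordering has "load the panel" earlier.

Yes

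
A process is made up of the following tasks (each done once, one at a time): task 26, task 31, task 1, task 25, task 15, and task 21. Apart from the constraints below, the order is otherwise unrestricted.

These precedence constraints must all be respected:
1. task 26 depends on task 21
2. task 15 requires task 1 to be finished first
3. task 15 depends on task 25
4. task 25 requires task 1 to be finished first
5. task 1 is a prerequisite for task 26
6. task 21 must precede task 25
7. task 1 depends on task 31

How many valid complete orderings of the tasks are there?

2 tasks have no prerequisites (task 31, task 21), so any of them could come first.
Systematically extending each partial ordering one task at a time and counting, there are 9 complete orderings.

9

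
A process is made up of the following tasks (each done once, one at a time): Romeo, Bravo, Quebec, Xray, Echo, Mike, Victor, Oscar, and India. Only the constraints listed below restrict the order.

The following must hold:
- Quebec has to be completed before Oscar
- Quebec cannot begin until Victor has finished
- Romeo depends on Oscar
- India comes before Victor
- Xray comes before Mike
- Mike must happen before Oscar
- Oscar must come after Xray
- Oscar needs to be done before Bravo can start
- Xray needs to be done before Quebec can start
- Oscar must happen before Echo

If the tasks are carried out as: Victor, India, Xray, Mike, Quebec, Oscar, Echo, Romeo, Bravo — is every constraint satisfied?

The sequence places Victor ahead of India.
That contradicts the constraint that India must precede Victor.

No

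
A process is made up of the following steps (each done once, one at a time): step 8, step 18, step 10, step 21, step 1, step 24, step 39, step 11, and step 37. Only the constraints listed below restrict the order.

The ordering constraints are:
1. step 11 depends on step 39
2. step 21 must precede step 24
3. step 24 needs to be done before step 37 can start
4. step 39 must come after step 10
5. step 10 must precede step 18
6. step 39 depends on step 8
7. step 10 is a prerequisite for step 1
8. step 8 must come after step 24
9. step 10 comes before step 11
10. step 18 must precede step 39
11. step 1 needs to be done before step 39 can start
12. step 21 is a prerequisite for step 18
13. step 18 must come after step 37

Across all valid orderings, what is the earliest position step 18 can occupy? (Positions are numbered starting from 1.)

Working backwards through the constraints from step 18, its full set of required predecessors is step 10, step 21, step 24, step 37 — 4 of them.
So at minimum 4 steps come before step 18, putting step 18 no earlier than position 5. That position is achievable by scheduling exactly those predecessors first.

5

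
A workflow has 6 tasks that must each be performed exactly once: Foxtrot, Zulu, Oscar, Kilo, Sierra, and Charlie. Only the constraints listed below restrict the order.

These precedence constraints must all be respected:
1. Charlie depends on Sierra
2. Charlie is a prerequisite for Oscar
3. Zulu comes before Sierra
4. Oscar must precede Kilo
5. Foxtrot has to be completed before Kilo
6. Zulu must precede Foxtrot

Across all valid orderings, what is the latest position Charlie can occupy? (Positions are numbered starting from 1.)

Following every chain forward from Charlie, the tasks that must come later are Oscar, Kilo — 2 of them.
So at least 2 tasks follow Charlie, putting Charlie no later than position 4. That position is achievable by scheduling everything else first.

4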